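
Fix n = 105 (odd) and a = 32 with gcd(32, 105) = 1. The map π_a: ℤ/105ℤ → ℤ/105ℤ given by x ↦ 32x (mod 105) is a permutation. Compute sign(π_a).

+1

Start at x=4: 4 → 23 → 1 → 32 → 79 → 8 → 46 → … (one orbit).
π_32 has 15 disjoint cycles with lengths [12, 12, 12, 12, 12, 12, 6, 6, 4, 4, 4, 3, 3, 2, 1] on {0,…,104}.
sign(π) = (−1)^{n − #cycles} = (−1)^{105−15} = (−1)^90 = +1.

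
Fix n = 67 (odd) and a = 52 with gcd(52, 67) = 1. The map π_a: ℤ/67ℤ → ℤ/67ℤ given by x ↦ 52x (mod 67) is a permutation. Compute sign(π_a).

-1

Trace 24: π^k(24) = [24, 42, 40, 3, 22, 5, 59] for k=0..6.
Decompose π into cycles: lengths [22, 22, 22, 1] (4 cycles, including the fixed point 0).
With 4 cycles on 67 points, sign = (−1)^{67−4} = -1.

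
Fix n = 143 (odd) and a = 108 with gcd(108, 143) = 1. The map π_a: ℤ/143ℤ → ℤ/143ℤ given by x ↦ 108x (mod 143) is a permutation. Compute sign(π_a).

Orbit of 53 under x↦108x: [53, 4, 3, 38, 100, 75, 92]… (length divides ord_143(108)).
The orbit structure of x ↦ 108x mod 143: 9 orbits of sizes [30, 30, 30, 30, 6, 6, 5, 5, 1].
9 cycles on 143: each ℓ→(−1)^(ℓ−1), product (−1)^134 = +1.
Via Zolotarev, sign(π_{108}) = (108|143) = +1.

+1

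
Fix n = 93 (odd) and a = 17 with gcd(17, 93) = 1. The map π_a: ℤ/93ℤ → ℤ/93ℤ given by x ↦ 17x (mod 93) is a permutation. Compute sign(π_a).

+1

Start at x=26: 26 → 70 → 74 → 49 → 89 → 25 → 53 → … (one orbit).
π_17 has 5 disjoint cycles with lengths [30, 30, 30, 2, 1] on {0,…,92}.
5 cycles on 93: each ℓ→(−1)^(ℓ−1), product (−1)^88 = +1.
The Jacobi symbol (17|93) = +1 (Zolotarev) agrees.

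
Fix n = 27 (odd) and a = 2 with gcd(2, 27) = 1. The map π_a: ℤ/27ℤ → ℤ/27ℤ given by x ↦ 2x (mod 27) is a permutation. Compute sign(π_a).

-1

Trace 23: π^k(23) = [23, 19, 11, 22, 17, 7, 14] for k=0..6.
The orbit structure of x ↦ 2x mod 27: 4 orbits of sizes [18, 6, 2, 1].
4 cycles on 27: each ℓ→(−1)^(ℓ−1), product (−1)^23 = -1.
The Jacobi symbol (2|27) = -1 (Zolotarev) agrees.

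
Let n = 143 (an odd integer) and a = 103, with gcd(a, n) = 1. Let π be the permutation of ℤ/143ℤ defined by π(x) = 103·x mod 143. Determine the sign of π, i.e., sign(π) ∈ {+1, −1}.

Start at x=1: 1 → 103 → 27 → 64 → 14 → 12 → 92 → … (one orbit).
21 cycles of lengths [10, 10, 10, 10, 10, 10, 10, 10, 10, 10, 10, 10, 5, 5, 2, 2, 2, 2, 2, 2, 1].
Σ(ℓ_i−1) = 143−21 = 122; sign = (−1)^122 = +1.
Check: (103/143) = +1 by Zolotarev.

+1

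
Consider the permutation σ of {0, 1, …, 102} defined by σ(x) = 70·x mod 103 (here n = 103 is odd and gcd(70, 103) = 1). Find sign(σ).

-1

Orbit of 13 under x↦70x: [13, 86, 46, 27, 36, 48, 64]… (length divides ord_103(70)).
2 cycles of lengths [102, 1].
n − c = 103 − 2 = 101; sign = (−1)^101 = -1.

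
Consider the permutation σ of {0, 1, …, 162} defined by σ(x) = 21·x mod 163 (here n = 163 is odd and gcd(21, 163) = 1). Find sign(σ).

Orbit of 158 under x↦21x: [158, 58, 77, 150, 53, 135, 64]… (length divides ord_163(21)).
Decompose π into cycles: lengths [27, 27, 27, 27, 27, 27, 1] (7 cycles, including the fixed point 0).
7 cycles on 163: each ℓ→(−1)^(ℓ−1), product (−1)^156 = +1.
(21|163)_J = +1 (Zolotarev's lemma cross-check).

+1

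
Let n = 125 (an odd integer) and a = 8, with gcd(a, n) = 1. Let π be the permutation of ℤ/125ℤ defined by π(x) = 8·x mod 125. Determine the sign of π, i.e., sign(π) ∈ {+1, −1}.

Trace 98: π^k(98) = [98, 34, 22, 51, 33, 14, 112] for k=0..6.
The orbit structure of x ↦ 8x mod 125: 4 orbits of sizes [100, 20, 4, 1].
Σ(ℓ_i−1) = 125−4 = 121; sign = (−1)^121 = -1.
Check: (8/125) = -1 by Zolotarev.

-1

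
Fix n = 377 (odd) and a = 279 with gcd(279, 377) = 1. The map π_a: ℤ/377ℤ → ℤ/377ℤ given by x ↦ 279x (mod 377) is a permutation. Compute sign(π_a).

+1

Start at x=204: 204 → 366 → 324 → 293 → 315 → 44 → 212 → … (one orbit).
Cycle type of π: 84×4 + 28 + 12 + 1; total 7 cycles.
sign(π) = (−1)^{n − #cycles} = (−1)^{377−7} = (−1)^370 = +1.
(279|377)_J = +1 (Zolotarev's lemma cross-check).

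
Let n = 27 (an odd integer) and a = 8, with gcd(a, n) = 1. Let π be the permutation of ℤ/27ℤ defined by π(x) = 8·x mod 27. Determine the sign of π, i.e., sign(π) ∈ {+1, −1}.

Orbit of 1 under x↦8x: [1, 8, 10, 26, 19, 17]… (length divides ord_27(8)).
The orbit structure of x ↦ 8x mod 27: 8 orbits of sizes [6, 6, 6, 2, 2, 2, 2, 1].
sign(π) = (−1)^{n − #cycles} = (−1)^{27−8} = (−1)^19 = -1.
Zolotarev: (8|27) = -1, matching the cycle-count sign.

-1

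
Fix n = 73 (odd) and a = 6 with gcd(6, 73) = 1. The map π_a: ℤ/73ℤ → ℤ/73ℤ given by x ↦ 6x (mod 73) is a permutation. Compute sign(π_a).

Trace 69: π^k(69) = [69, 49, 2, 12, 72, 67, 37] for k=0..6.
π_6 has 3 disjoint cycles with lengths [36, 36, 1] on {0,…,72}.
3 cycles on 73: each ℓ→(−1)^(ℓ−1), product (−1)^70 = +1.
Zolotarev: (6|73) = +1, matching the cycle-count sign.

+1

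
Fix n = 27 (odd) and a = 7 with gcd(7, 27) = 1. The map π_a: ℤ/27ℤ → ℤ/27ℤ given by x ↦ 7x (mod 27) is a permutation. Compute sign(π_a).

Orbit of 19 under x↦7x: [19, 25, 13, 10, 16, 4, 1]… (length divides ord_27(7)).
π_7 has 7 disjoint cycles with lengths [9, 9, 3, 3, 1, 1, 1] on {0,…,26}.
sign(π) = (−1)^{n − #cycles} = (−1)^{27−7} = (−1)^20 = +1.

+1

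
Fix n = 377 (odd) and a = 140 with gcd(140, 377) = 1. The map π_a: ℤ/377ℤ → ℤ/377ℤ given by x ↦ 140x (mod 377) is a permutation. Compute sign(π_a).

Start at x=107: 107 → 277 → 326 → 23 → 204 → 285 → 315 → … (one orbit).
15 cycles of lengths [42, 42, 42, 42, 42, 42, 42, 42, 7, 7, 7, 7, 6, 6, 1].
377 − 15 = 362 transpositions; sign(π) = (−1)^362 = +1.
Via Zolotarev, sign(π_{140}) = (140|377) = +1.

+1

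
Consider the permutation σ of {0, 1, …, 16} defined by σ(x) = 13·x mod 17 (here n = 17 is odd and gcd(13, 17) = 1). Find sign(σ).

+1

Trace 16: π^k(16) = [16, 4, 1, 13] for k=0..3.
5 cycles of lengths [4, 4, 4, 4, 1].
Σ(ℓ_i−1) = 17−5 = 12; sign = (−1)^12 = +1.
Zolotarev: (13|17) = +1, matching the cycle-count sign.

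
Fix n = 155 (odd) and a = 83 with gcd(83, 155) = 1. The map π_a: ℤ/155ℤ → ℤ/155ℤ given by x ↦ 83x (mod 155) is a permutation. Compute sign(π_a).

+1

Orbit of 14 under x↦83x: [14, 77, 36, 43, 4, 22, 121]… (length divides ord_155(83)).
Cycle type of π: 60×2 + 30 + 4 + 1; total 5 cycles.
n − c = 155 − 5 = 150; sign = (−1)^150 = +1.
(83|155)_J = +1 (Zolotarev's lemma cross-check).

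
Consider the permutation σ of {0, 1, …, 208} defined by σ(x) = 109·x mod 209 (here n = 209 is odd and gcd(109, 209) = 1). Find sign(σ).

+1

Start at x=1: 1 → 109 → 177 → 65 → 188 → 10 → 45 → … (one orbit).
17 cycles of lengths [18, 18, 18, 18, 18, 18, 18, 18, 18, 18, 18, 2, 2, 2, 2, 2, 1].
209 − 17 = 192 transpositions; sign(π) = (−1)^192 = +1.
Check: (109/209) = +1 by Zolotarev.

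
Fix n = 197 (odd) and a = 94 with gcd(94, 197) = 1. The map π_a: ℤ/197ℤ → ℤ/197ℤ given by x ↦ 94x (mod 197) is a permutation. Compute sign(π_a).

Orbit of 157 under x↦94x: [157, 180, 175, 99, 47, 84, 16]… (length divides ord_197(94)).
The orbit structure of x ↦ 94x mod 197: 2 orbits of sizes [196, 1].
Σ(ℓ_i−1) = 197−2 = 195; sign = (−1)^195 = -1.

-1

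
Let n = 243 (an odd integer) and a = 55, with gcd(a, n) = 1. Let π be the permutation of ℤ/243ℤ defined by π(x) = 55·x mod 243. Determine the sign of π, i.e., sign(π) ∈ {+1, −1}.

+1

Start at x=28: 28 → 82 → 136 → 190 → 1 → 55 → 109 → … (one orbit).
π_55 has 63 disjoint cycles with lengths [9, 9, 9, 9, 9, 9, 9, 9, 9, 9, 9, 9, 9, 9, 9, 9, 9, 9, 3, 3, 3, 3, 3, 3, 3, 3, 3, 3, 3, 3, 3, 3, 3, 3, 3, 3, 1, 1, 1, 1, 1, 1, 1, 1, 1, 1, 1, 1, 1, 1, 1, 1, 1, 1, 1, 1, 1, 1, 1, 1, 1, 1, 1] on {0,…,242}.
sign(π) = (−1)^{n − #cycles} = (−1)^{243−63} = (−1)^180 = +1.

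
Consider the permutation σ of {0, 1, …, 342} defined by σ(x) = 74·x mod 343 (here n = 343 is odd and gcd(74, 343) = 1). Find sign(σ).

Orbit of 319 under x↦74x: [319, 282, 288, 46, 317, 134, 312]… (length divides ord_343(74)).
π_74 has 7 disjoint cycles with lengths [147, 147, 21, 21, 3, 3, 1] on {0,…,342}.
n − c = 343 − 7 = 336; sign = (−1)^336 = +1.
(74|343)_J = +1 (Zolotarev's lemma cross-check).

+1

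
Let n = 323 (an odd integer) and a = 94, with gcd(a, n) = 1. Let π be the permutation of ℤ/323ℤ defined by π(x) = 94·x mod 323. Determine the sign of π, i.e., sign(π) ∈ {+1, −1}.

Start at x=191: 191 → 189 → 1 → 94 → 115 → 151 → 305 → … (one orbit).
Decompose π into cycles: lengths [8, 8, 8, 8, 8, 8, 8, 8, 8, 8, 8, 8, 8, 8, 8, 8, 8, 8, 8, 8, 8, 8, 8, 8, 8, 8, 8, 8, 8, 8, 8, 8, 8, 8, 8, 8, 8, 8, 2, 2, 2, 2, 2, 2, 2, 2, 2, 1] (48 cycles, including the fixed point 0).
48 cycles on 323: each ℓ→(−1)^(ℓ−1), product (−1)^275 = -1.
(94|323)_J = -1 (Zolotarev's lemma cross-check).

-1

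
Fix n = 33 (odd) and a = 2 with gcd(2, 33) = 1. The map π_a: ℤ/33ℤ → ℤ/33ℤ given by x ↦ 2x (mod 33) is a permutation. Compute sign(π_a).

Start at x=2: 2 → 4 → 8 → 16 → 32 → 31 → 29 → … (one orbit).
Cycle type of π: 10×3 + 2 + 1; total 5 cycles.
Σ(ℓ_i−1) = 33−5 = 28; sign = (−1)^28 = +1.

+1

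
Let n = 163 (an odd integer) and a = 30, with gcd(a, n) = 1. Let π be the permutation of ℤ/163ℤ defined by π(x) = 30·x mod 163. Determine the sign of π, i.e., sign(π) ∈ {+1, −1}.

Trace 23: π^k(23) = [23, 38, 162, 133, 78, 58, 110] for k=0..6.
Cycle type of π: 18×9 + 1; total 10 cycles.
Σ(ℓ_i−1) = 163−10 = 153; sign = (−1)^153 = -1.
(30|163)_J = -1 (Zolotarev's lemma cross-check).

-1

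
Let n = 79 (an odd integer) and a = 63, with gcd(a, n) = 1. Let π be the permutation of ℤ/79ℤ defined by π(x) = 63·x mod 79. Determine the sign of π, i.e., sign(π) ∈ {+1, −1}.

Orbit of 2 under x↦63x: [2, 47, 38, 24, 11, 61, 51]… (length divides ord_79(63)).
Decompose π into cycles: lengths [78, 1] (2 cycles, including the fixed point 0).
n − c = 79 − 2 = 77; sign = (−1)^77 = -1.

-1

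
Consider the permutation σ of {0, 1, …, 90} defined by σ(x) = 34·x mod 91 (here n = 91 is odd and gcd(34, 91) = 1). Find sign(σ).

+1

Orbit of 1 under x↦34x: [1, 34, 64, 83]… (length divides ord_91(34)).
Cycle type of π: 4×21 + 2×3 + 1; total 25 cycles.
Σ(ℓ_i−1) = 91−25 = 66; sign = (−1)^66 = +1.
Via Zolotarev, sign(π_{34}) = (34|91) = +1.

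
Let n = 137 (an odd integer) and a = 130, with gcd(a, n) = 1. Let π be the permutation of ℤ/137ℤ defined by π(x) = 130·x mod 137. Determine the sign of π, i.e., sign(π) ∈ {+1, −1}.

Trace 119: π^k(119) = [119, 126, 77, 9, 74, 30, 64] for k=0..6.
Cycle type of π: 68×2 + 1; total 3 cycles.
Σ(ℓ_i−1) = 137−3 = 134; sign = (−1)^134 = +1.
Check: (130/137) = +1 by Zolotarev.

+1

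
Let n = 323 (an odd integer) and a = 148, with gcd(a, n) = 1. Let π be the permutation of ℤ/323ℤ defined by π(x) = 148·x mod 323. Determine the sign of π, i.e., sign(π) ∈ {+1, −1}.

Trace 10: π^k(10) = [10, 188, 46, 25, 147, 115, 224] for k=0..6.
5 cycles of lengths [144, 144, 18, 16, 1].
With 5 cycles on 323 points, sign = (−1)^{323−5} = +1.
Zolotarev: (148|323) = +1, matching the cycle-count sign.

+1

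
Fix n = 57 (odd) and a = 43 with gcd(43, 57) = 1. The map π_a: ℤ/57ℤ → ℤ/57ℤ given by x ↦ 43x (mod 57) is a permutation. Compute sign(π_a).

Orbit of 4 under x↦43x: [4, 1, 43, 25, 49, 55, 28]… (length divides ord_57(43)).
The orbit structure of x ↦ 43x mod 57: 9 orbits of sizes [9, 9, 9, 9, 9, 9, 1, 1, 1].
With 9 cycles on 57 points, sign = (−1)^{57−9} = +1.
Zolotarev: (43|57) = +1, matching the cycle-count sign.

+1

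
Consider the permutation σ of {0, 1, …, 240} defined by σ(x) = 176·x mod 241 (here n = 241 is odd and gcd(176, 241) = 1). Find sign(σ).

Trace 76: π^k(76) = [76, 121, 88, 64, 178, 239, 130] for k=0..6.
π_176 has 6 disjoint cycles with lengths [48, 48, 48, 48, 48, 1] on {0,…,240}.
n − c = 241 − 6 = 235; sign = (−1)^235 = -1.

-1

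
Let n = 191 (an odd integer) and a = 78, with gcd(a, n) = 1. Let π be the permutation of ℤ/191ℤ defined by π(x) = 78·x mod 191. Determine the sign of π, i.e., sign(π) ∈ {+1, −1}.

+1

Start at x=130: 130 → 17 → 180 → 97 → 117 → 149 → 162 → … (one orbit).
π_78 has 3 disjoint cycles with lengths [95, 95, 1] on {0,…,190}.
3 cycles on 191: each ℓ→(−1)^(ℓ−1), product (−1)^188 = +1.
Check: (78/191) = +1 by Zolotarev.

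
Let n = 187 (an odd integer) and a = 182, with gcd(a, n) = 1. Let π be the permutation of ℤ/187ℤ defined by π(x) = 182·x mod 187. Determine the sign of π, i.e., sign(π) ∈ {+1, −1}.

+1

Start at x=156: 156 → 155 → 160 → 135 → 73 → 9 → 142 → … (one orbit).
The orbit structure of x ↦ 182x mod 187: 5 orbits of sizes [80, 80, 16, 10, 1].
With 5 cycles on 187 points, sign = (−1)^{187−5} = +1.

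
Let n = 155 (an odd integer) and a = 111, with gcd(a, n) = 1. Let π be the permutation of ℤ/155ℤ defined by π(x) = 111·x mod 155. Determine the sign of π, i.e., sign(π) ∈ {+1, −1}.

+1

Orbit of 36 under x↦111x: [36, 121, 101, 51, 81, 1, 111]… (length divides ord_155(111)).
Decompose π into cycles: lengths [15, 15, 15, 15, 15, 15, 15, 15, 15, 15, 1, 1, 1, 1, 1] (15 cycles, including the fixed point 0).
15 cycles on 155: each ℓ→(−1)^(ℓ−1), product (−1)^140 = +1.
Check: (111/155) = +1 by Zolotarev.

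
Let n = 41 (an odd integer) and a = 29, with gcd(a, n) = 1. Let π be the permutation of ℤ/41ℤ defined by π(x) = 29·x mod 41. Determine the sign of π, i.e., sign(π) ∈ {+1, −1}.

-1

Trace 10: π^k(10) = [10, 3, 5, 22, 23, 11, 32] for k=0..6.
π_29 has 2 disjoint cycles with lengths [40, 1] on {0,…,40}.
With 2 cycles on 41 points, sign = (−1)^{41−2} = -1.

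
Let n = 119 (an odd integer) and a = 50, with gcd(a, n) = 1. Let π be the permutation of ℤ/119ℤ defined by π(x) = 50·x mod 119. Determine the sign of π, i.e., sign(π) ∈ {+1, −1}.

Orbit of 50 under x↦50x: [50, 1]… (length divides ord_119(50)).
π_50 has 63 disjoint cycles with lengths [2, 2, 2, 2, 2, 2, 2, 2, 2, 2, 2, 2, 2, 2, 2, 2, 2, 2, 2, 2, 2, 2, 2, 2, 2, 2, 2, 2, 2, 2, 2, 2, 2, 2, 2, 2, 2, 2, 2, 2, 2, 2, 2, 2, 2, 2, 2, 2, 2, 2, 2, 2, 2, 2, 2, 2, 1, 1, 1, 1, 1, 1, 1] on {0,…,118}.
119 − 63 = 56 transpositions; sign(π) = (−1)^56 = +1.
Zolotarev: (50|119) = +1, matching the cycle-count sign.

+1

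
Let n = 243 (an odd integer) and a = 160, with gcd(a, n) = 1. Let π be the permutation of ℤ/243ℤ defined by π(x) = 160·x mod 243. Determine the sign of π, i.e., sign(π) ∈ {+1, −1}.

+1

Trace 145: π^k(145) = [145, 115, 175, 55, 52, 58, 46] for k=0..6.
The orbit structure of x ↦ 160x mod 243: 11 orbits of sizes [81, 81, 27, 27, 9, 9, 3, 3, 1, 1, 1].
With 11 cycles on 243 points, sign = (−1)^{243−11} = +1.
Zolotarev: (160|243) = +1, matching the cycle-count sign.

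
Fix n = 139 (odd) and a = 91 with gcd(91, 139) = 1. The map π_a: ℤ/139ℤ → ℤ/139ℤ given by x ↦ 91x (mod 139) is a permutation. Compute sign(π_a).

+1

Orbit of 116 under x↦91x: [116, 131, 106, 55, 1, 91, 80]… (length divides ord_139(91)).
Cycle lengths of π_91 on ℤ/139ℤ: [23, 23, 23, 23, 23, 23, 1]; 7 cycles in total.
139 − 7 = 132 transpositions; sign(π) = (−1)^132 = +1.
Check: (91/139) = +1 by Zolotarev.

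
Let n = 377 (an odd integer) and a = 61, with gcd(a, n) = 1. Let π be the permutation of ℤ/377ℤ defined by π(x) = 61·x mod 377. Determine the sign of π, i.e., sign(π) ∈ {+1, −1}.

-1

Trace 295: π^k(295) = [295, 276, 248, 48, 289, 287, 165] for k=0..6.
Cycle lengths of π_61 on ℤ/377ℤ: [84, 84, 84, 84, 28, 3, 3, 3, 3, 1]; 10 cycles in total.
Σ(ℓ_i−1) = 377−10 = 367; sign = (−1)^367 = -1.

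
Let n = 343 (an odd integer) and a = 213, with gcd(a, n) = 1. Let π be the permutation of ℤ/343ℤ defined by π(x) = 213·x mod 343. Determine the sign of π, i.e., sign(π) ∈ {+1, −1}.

-1

Trace 225: π^k(225) = [225, 248, 2, 83, 186, 173, 148] for k=0..6.
The orbit structure of x ↦ 213x mod 343: 4 orbits of sizes [294, 42, 6, 1].
sign(π) = (−1)^{n − #cycles} = (−1)^{343−4} = (−1)^339 = -1.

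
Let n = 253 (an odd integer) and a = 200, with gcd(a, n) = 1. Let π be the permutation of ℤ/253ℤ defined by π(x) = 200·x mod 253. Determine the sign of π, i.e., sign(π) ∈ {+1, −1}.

Orbit of 208 under x↦200x: [208, 108, 95, 25, 193, 144, 211]… (length divides ord_253(200)).
π_200 has 6 disjoint cycles with lengths [110, 110, 11, 11, 10, 1] on {0,…,252}.
253 − 6 = 247 transpositions; sign(π) = (−1)^247 = -1.
(200|253)_J = -1 (Zolotarev's lemma cross-check).

-1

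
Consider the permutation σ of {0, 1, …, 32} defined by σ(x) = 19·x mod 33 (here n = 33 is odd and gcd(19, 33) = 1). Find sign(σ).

Trace 10: π^k(10) = [10, 25, 13, 16, 7, 1, 19] for k=0..6.
6 cycles of lengths [10, 10, 10, 1, 1, 1].
Σ(ℓ_i−1) = 33−6 = 27; sign = (−1)^27 = -1.
(19|33)_J = -1 (Zolotarev's lemma cross-check).

-1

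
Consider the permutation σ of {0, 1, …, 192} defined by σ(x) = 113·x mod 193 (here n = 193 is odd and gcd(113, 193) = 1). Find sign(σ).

Orbit of 15 under x↦113x: [15, 151, 79, 49, 133, 168, 70]… (length divides ord_193(113)).
Decompose π into cycles: lengths [192, 1] (2 cycles, including the fixed point 0).
With 2 cycles on 193 points, sign = (−1)^{193−2} = -1.

-1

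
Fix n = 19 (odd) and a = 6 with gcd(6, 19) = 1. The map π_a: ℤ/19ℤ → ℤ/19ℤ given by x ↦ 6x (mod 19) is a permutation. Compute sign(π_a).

Start at x=17: 17 → 7 → 4 → 5 → 11 → 9 → 16 → … (one orbit).
Cycle lengths of π_6 on ℤ/19ℤ: [9, 9, 1]; 3 cycles in total.
sign(π) = (−1)^{n − #cycles} = (−1)^{19−3} = (−1)^16 = +1.

+1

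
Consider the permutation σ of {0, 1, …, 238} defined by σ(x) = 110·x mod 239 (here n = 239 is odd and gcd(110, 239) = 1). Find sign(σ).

Start at x=18: 18 → 68 → 71 → 162 → 134 → 161 → 24 → … (one orbit).
Cycle type of π: 119×2 + 1; total 3 cycles.
Σ(ℓ_i−1) = 239−3 = 236; sign = (−1)^236 = +1.
Zolotarev: (110|239) = +1, matching the cycle-count sign.

+1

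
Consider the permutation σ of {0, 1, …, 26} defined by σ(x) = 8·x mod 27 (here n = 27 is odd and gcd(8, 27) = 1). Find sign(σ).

Trace 10: π^k(10) = [10, 26, 19, 17, 1, 8] for k=0..5.
Cycle lengths of π_8 on ℤ/27ℤ: [6, 6, 6, 2, 2, 2, 2, 1]; 8 cycles in total.
8 cycles on 27: each ℓ→(−1)^(ℓ−1), product (−1)^19 = -1.
The Jacobi symbol (8|27) = -1 (Zolotarev) agrees.

-1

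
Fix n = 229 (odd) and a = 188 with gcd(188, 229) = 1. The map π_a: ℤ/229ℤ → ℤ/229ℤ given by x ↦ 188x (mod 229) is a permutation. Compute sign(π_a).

-1

Trace 99: π^k(99) = [99, 63, 165, 105, 46, 175, 153] for k=0..6.
Decompose π into cycles: lengths [228, 1] (2 cycles, including the fixed point 0).
229 − 2 = 227 transpositions; sign(π) = (−1)^227 = -1.
Zolotarev: (188|229) = -1, matching the cycle-count sign.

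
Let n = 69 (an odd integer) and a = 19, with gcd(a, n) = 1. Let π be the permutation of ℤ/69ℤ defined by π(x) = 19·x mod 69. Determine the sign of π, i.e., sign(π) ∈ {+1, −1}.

-1

Orbit of 28 under x↦19x: [28, 49, 34, 25, 61, 55, 10]… (length divides ord_69(19)).
π_19 has 6 disjoint cycles with lengths [22, 22, 22, 1, 1, 1] on {0,…,68}.
69 − 6 = 63 transpositions; sign(π) = (−1)^63 = -1.
(19|69)_J = -1 (Zolotarev's lemma cross-check).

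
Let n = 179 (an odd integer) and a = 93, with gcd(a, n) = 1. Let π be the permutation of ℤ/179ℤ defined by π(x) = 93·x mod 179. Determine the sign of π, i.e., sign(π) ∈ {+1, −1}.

+1

Trace 46: π^k(46) = [46, 161, 116, 48, 168, 51, 89] for k=0..6.
Decompose π into cycles: lengths [89, 89, 1] (3 cycles, including the fixed point 0).
sign(π) = (−1)^{n − #cycles} = (−1)^{179−3} = (−1)^176 = +1.
(93|179)_J = +1 (Zolotarev's lemma cross-check).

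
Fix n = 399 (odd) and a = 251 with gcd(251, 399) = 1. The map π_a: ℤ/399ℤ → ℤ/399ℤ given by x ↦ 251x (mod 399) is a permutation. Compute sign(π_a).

Start at x=251: 251 → 358 → 83 → 85 → 188 → 106 → 272 → … (one orbit).
Cycle type of π: 18×20 + 9×2 + 2×10 + 1; total 33 cycles.
sign(π) = (−1)^{n − #cycles} = (−1)^{399−33} = (−1)^366 = +1.
(251|399)_J = +1 (Zolotarev's lemma cross-check).

+1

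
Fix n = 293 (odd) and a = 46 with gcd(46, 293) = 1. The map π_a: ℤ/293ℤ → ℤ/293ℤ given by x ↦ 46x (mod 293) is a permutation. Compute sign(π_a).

Start at x=244: 244 → 90 → 38 → 283 → 126 → 229 → 279 → … (one orbit).
Cycle lengths of π_46 on ℤ/293ℤ: [73, 73, 73, 73, 1]; 5 cycles in total.
Σ(ℓ_i−1) = 293−5 = 288; sign = (−1)^288 = +1.

+1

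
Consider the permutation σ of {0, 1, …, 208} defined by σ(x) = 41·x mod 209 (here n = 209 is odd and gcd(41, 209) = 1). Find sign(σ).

Orbit of 84 under x↦41x: [84, 100, 129, 64, 116, 158, 208]… (length divides ord_209(41)).
The orbit structure of x ↦ 41x mod 209: 5 orbits of sizes [90, 90, 18, 10, 1].
Σ(ℓ_i−1) = 209−5 = 204; sign = (−1)^204 = +1.

+1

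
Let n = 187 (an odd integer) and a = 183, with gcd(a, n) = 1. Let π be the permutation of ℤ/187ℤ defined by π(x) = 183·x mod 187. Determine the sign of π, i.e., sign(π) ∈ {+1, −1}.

-1

Start at x=152: 152 → 140 → 1 → 183 → 16 → 123 → 69 → … (one orbit).
The orbit structure of x ↦ 183x mod 187: 14 orbits of sizes [20, 20, 20, 20, 20, 20, 20, 20, 10, 4, 4, 4, 4, 1].
187 − 14 = 173 transpositions; sign(π) = (−1)^173 = -1.
Check: (183/187) = -1 by Zolotarev.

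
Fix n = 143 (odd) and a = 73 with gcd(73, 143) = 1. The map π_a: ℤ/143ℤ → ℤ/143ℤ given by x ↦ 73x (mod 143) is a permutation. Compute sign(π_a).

Trace 109: π^k(109) = [109, 92, 138, 64, 96, 1, 73] for k=0..6.
The orbit structure of x ↦ 73x mod 143: 11 orbits of sizes [20, 20, 20, 20, 20, 20, 10, 4, 4, 4, 1].
With 11 cycles on 143 points, sign = (−1)^{143−11} = +1.
(73|143)_J = +1 (Zolotarev's lemma cross-check).

+1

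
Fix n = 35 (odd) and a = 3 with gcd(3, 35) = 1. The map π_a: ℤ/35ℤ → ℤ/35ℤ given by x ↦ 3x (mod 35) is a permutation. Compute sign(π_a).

Orbit of 12 under x↦3x: [12, 1, 3, 9, 27, 11, 33]… (length divides ord_35(3)).
Cycle lengths of π_3 on ℤ/35ℤ: [12, 12, 6, 4, 1]; 5 cycles in total.
With 5 cycles on 35 points, sign = (−1)^{35−5} = +1.
Via Zolotarev, sign(π_{3}) = (3|35) = +1.

+1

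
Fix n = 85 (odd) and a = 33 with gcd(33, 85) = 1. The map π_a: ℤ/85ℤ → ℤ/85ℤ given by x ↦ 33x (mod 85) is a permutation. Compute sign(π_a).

-1

Start at x=1: 1 → 33 → 69 → 67 → 1 (one orbit).
The orbit structure of x ↦ 33x mod 85: 26 orbits of sizes [4, 4, 4, 4, 4, 4, 4, 4, 4, 4, 4, 4, 4, 4, 4, 4, 4, 2, 2, 2, 2, 2, 2, 2, 2, 1].
n − c = 85 − 26 = 59; sign = (−1)^59 = -1.
Zolotarev: (33|85) = -1, matching the cycle-count sign.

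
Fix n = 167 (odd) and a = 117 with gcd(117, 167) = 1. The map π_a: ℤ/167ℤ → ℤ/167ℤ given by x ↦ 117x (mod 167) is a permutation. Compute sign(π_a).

Trace 147: π^k(147) = [147, 165, 100, 10, 1, 117, 162] for k=0..6.
The orbit structure of x ↦ 117x mod 167: 2 orbits of sizes [166, 1].
Σ(ℓ_i−1) = 167−2 = 165; sign = (−1)^165 = -1.

-1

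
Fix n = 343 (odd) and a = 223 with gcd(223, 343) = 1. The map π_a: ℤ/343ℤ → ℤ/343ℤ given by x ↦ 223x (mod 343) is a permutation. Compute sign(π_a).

-1

Trace 321: π^k(321) = [321, 239, 132, 281, 237, 29, 293] for k=0..6.
Cycle lengths of π_223 on ℤ/343ℤ: [98, 98, 98, 14, 14, 14, 2, 2, 2, 1]; 10 cycles in total.
343 − 10 = 333 transpositions; sign(π) = (−1)^333 = -1.
The Jacobi symbol (223|343) = -1 (Zolotarev) agrees.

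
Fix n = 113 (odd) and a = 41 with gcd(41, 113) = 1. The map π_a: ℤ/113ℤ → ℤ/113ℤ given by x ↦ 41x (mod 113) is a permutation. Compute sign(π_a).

Orbit of 64 under x↦41x: [64, 25, 8, 102, 1, 41, 99]… (length divides ord_113(41)).
Decompose π into cycles: lengths [56, 56, 1] (3 cycles, including the fixed point 0).
113 − 3 = 110 transpositions; sign(π) = (−1)^110 = +1.
Zolotarev: (41|113) = +1, matching the cycle-count sign.

+1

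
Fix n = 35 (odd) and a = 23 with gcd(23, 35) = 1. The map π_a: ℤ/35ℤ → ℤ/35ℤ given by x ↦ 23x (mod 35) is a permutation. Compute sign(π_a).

-1

Orbit of 29 under x↦23x: [29, 2, 11, 8, 9, 32, 1]… (length divides ord_35(23)).
Cycle type of π: 12×2 + 4 + 3×2 + 1; total 6 cycles.
35 − 6 = 29 transpositions; sign(π) = (−1)^29 = -1.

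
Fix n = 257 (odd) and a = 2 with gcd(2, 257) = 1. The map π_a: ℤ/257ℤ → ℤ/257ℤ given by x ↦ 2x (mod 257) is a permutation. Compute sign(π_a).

+1

Trace 253: π^k(253) = [253, 249, 241, 225, 193, 129, 1] for k=0..6.
Decompose π into cycles: lengths [16, 16, 16, 16, 16, 16, 16, 16, 16, 16, 16, 16, 16, 16, 16, 16, 1] (17 cycles, including the fixed point 0).
With 17 cycles on 257 points, sign = (−1)^{257−17} = +1.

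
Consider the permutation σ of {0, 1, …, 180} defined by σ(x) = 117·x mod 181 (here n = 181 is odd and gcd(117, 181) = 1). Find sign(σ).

+1

Start at x=125: 125 → 145 → 132 → 59 → 25 → 29 → 135 → … (one orbit).
π_117 has 13 disjoint cycles with lengths [15, 15, 15, 15, 15, 15, 15, 15, 15, 15, 15, 15, 1] on {0,…,180}.
Σ(ℓ_i−1) = 181−13 = 168; sign = (−1)^168 = +1.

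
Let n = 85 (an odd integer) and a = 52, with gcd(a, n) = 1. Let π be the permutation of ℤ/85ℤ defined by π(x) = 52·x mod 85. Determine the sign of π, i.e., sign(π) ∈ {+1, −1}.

-1

Start at x=52: 52 → 69 → 18 → 1 → 52 (one orbit).
π_52 has 34 disjoint cycles with lengths [4, 4, 4, 4, 4, 4, 4, 4, 4, 4, 4, 4, 4, 4, 4, 4, 4, 1, 1, 1, 1, 1, 1, 1, 1, 1, 1, 1, 1, 1, 1, 1, 1, 1] on {0,…,84}.
With 34 cycles on 85 points, sign = (−1)^{85−34} = -1.
Zolotarev: (52|85) = -1, matching the cycle-count sign.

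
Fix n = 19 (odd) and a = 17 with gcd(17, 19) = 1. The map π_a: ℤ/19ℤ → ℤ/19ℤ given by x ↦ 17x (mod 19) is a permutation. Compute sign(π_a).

+1

Trace 17: π^k(17) = [17, 4, 11, 16, 6, 7, 5] for k=0..6.
π_17 has 3 disjoint cycles with lengths [9, 9, 1] on {0,…,18}.
sign(π) = (−1)^{n − #cycles} = (−1)^{19−3} = (−1)^16 = +1.
Zolotarev: (17|19) = +1, matching the cycle-count sign.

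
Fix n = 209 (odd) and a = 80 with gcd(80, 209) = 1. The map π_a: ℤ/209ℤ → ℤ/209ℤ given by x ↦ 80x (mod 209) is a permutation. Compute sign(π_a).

+1

Trace 92: π^k(92) = [92, 45, 47, 207, 49, 158, 100] for k=0..6.
Decompose π into cycles: lengths [45, 45, 45, 45, 9, 9, 5, 5, 1] (9 cycles, including the fixed point 0).
209 − 9 = 200 transpositions; sign(π) = (−1)^200 = +1.
Check: (80/209) = +1 by Zolotarev.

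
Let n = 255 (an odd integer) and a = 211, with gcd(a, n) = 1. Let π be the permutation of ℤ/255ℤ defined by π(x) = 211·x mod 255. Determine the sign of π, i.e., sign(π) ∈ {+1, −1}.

-1

Start at x=46: 46 → 16 → 61 → 121 → 31 → 166 → 91 → … (one orbit).
π_211 has 30 disjoint cycles with lengths [16, 16, 16, 16, 16, 16, 16, 16, 16, 16, 16, 16, 16, 16, 16, 1, 1, 1, 1, 1, 1, 1, 1, 1, 1, 1, 1, 1, 1, 1] on {0,…,254}.
n − c = 255 − 30 = 225; sign = (−1)^225 = -1.
Zolotarev: (211|255) = -1, matching the cycle-count sign.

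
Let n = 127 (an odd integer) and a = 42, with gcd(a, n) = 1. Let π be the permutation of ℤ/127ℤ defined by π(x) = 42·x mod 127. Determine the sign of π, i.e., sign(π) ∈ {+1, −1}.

+1

Start at x=42: 42 → 113 → 47 → 69 → 104 → 50 → 68 → … (one orbit).
The orbit structure of x ↦ 42x mod 127: 3 orbits of sizes [63, 63, 1].
127 − 3 = 124 transpositions; sign(π) = (−1)^124 = +1.
(42|127)_J = +1 (Zolotarev's lemma cross-check).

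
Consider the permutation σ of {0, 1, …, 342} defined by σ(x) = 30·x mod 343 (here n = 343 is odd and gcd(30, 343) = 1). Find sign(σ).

Start at x=128: 128 → 67 → 295 → 275 → 18 → 197 → 79 → … (one orbit).
Cycle type of π: 21×14 + 3×16 + 1; total 31 cycles.
Σ(ℓ_i−1) = 343−31 = 312; sign = (−1)^312 = +1.
Via Zolotarev, sign(π_{30}) = (30|343) = +1.

+1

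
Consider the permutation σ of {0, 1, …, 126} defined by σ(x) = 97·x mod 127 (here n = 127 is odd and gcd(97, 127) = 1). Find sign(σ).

-1

Start at x=28: 28 → 49 → 54 → 31 → 86 → 87 → 57 → … (one orbit).
The orbit structure of x ↦ 97x mod 127: 2 orbits of sizes [126, 1].
2 cycles on 127: each ℓ→(−1)^(ℓ−1), product (−1)^125 = -1.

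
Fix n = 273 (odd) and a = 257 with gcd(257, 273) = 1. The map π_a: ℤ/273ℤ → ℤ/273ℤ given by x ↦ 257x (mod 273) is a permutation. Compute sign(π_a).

Start at x=257: 257 → 256 → 272 → 16 → 17 → 1 → 257 (one orbit).
Cycle lengths of π_257 on ℤ/273ℤ: [6, 6, 6, 6, 6, 6, 6, 6, 6, 6, 6, 6, 6, 6, 6, 6, 6, 6, 6, 6, 6, 6, 6, 6, 6, 6, 6, 6, 6, 6, 6, 6, 6, 6, 6, 6, 6, 6, 6, 6, 6, 6, 6, 6, 6, 2, 1]; 47 cycles in total.
273 − 47 = 226 transpositions; sign(π) = (−1)^226 = +1.
The Jacobi symbol (257|273) = +1 (Zolotarev) agrees.

+1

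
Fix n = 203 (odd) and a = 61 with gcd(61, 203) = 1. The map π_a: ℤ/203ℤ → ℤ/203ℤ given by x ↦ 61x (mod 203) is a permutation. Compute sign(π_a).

Trace 188: π^k(188) = [188, 100, 10, 1, 61, 67, 27] for k=0..6.
Decompose π into cycles: lengths [84, 84, 28, 6, 1] (5 cycles, including the fixed point 0).
5 cycles on 203: each ℓ→(−1)^(ℓ−1), product (−1)^198 = +1.
Zolotarev: (61|203) = +1, matching the cycle-count sign.

+1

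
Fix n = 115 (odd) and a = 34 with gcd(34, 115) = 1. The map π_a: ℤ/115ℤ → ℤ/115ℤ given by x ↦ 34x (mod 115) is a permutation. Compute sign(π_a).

Trace 14: π^k(14) = [14, 16, 84, 96, 44, 1, 34] for k=0..6.
Cycle type of π: 22×5 + 2×2 + 1; total 8 cycles.
115 − 8 = 107 transpositions; sign(π) = (−1)^107 = -1.
Via Zolotarev, sign(π_{34}) = (34|115) = -1.

-1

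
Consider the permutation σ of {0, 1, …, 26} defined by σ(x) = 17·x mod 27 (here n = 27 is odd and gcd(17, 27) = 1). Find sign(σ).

-1

Start at x=8: 8 → 1 → 17 → 19 → 26 → 10 → 8 (one orbit).
The orbit structure of x ↦ 17x mod 27: 8 orbits of sizes [6, 6, 6, 2, 2, 2, 2, 1].
Σ(ℓ_i−1) = 27−8 = 19; sign = (−1)^19 = -1.
Check: (17/27) = -1 by Zolotarev.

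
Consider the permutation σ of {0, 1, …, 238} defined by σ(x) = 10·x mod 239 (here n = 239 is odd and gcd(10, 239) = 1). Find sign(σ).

Start at x=1: 1 → 10 → 100 → 44 → 201 → 98 → 24 → 1 (one orbit).
Cycle lengths of π_10 on ℤ/239ℤ: [7, 7, 7, 7, 7, 7, 7, 7, 7, 7, 7, 7, 7, 7, 7, 7, 7, 7, 7, 7, 7, 7, 7, 7, 7, 7, 7, 7, 7, 7, 7, 7, 7, 7, 1]; 35 cycles in total.
Σ(ℓ_i−1) = 239−35 = 204; sign = (−1)^204 = +1.
Via Zolotarev, sign(π_{10}) = (10|239) = +1.

+1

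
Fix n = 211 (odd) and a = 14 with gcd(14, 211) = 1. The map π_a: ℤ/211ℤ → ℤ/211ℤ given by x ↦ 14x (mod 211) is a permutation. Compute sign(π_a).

+1

Orbit of 1 under x↦14x: [1, 14, 196]… (length divides ord_211(14)).
Cycle type of π: 3×70 + 1; total 71 cycles.
n − c = 211 − 71 = 140; sign = (−1)^140 = +1.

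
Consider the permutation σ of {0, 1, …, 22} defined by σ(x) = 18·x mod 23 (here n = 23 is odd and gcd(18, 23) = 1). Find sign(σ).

+1

Trace 9: π^k(9) = [9, 1, 18, 2, 13, 4, 3] for k=0..6.
The orbit structure of x ↦ 18x mod 23: 3 orbits of sizes [11, 11, 1].
With 3 cycles on 23 points, sign = (−1)^{23−3} = +1.
Via Zolotarev, sign(π_{18}) = (18|23) = +1.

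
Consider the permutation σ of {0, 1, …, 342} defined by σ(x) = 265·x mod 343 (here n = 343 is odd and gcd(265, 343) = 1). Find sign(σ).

-1

Orbit of 90 under x↦265x: [90, 183, 132, 337, 125, 197, 69]… (length divides ord_343(265)).
π_265 has 10 disjoint cycles with lengths [98, 98, 98, 14, 14, 14, 2, 2, 2, 1] on {0,…,342}.
10 cycles on 343: each ℓ→(−1)^(ℓ−1), product (−1)^333 = -1.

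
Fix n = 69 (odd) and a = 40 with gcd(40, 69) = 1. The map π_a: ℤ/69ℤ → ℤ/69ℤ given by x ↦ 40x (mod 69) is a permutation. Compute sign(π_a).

Start at x=61: 61 → 25 → 34 → 49 → 28 → 16 → 19 → … (one orbit).
π_40 has 6 disjoint cycles with lengths [22, 22, 22, 1, 1, 1] on {0,…,68}.
n − c = 69 − 6 = 63; sign = (−1)^63 = -1.
Check: (40/69) = -1 by Zolotarev.

-1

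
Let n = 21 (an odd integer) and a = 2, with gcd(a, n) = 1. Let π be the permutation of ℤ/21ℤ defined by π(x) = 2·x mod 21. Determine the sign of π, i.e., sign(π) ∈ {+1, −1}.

-1

Orbit of 11 under x↦2x: [11, 1, 2, 4, 8, 16]… (length divides ord_21(2)).
π_2 has 6 disjoint cycles with lengths [6, 6, 3, 3, 2, 1] on {0,…,20}.
21 − 6 = 15 transpositions; sign(π) = (−1)^15 = -1.
Check: (2/21) = -1 by Zolotarev.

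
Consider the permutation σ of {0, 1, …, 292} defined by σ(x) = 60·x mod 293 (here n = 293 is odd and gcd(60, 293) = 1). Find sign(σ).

Orbit of 91 under x↦60x: [91, 186, 26, 95, 133, 69, 38]… (length divides ord_293(60)).
Cycle type of π: 73×4 + 1; total 5 cycles.
Σ(ℓ_i−1) = 293−5 = 288; sign = (−1)^288 = +1.
Zolotarev: (60|293) = +1, matching the cycle-count sign.

+1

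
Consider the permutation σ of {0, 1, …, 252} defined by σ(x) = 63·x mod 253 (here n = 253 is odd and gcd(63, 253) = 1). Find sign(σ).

Trace 3: π^k(3) = [3, 189, 16, 249, 1, 63, 174] for k=0..6.
The orbit structure of x ↦ 63x mod 253: 5 orbits of sizes [110, 110, 22, 10, 1].
With 5 cycles on 253 points, sign = (−1)^{253−5} = +1.

+1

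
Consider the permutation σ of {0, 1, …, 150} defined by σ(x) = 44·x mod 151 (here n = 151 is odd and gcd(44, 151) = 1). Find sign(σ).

+1

Trace 64: π^k(64) = [64, 98, 84, 72, 148, 19, 81] for k=0..6.
Cycle lengths of π_44 on ℤ/151ℤ: [25, 25, 25, 25, 25, 25, 1]; 7 cycles in total.
sign(π) = (−1)^{n − #cycles} = (−1)^{151−7} = (−1)^144 = +1.
Check: (44/151) = +1 by Zolotarev.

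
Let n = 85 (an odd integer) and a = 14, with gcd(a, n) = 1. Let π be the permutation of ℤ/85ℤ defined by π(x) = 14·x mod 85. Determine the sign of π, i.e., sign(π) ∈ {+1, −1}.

Start at x=39: 39 → 36 → 79 → 1 → 14 → 26 → 24 → … (one orbit).
Decompose π into cycles: lengths [16, 16, 16, 16, 16, 2, 2, 1] (8 cycles, including the fixed point 0).
85 − 8 = 77 transpositions; sign(π) = (−1)^77 = -1.

-1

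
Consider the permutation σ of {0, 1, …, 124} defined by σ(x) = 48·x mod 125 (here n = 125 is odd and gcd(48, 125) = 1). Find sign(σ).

Orbit of 62 under x↦48x: [62, 101, 98, 79, 42, 16, 18]… (length divides ord_125(48)).
Decompose π into cycles: lengths [100, 20, 4, 1] (4 cycles, including the fixed point 0).
With 4 cycles on 125 points, sign = (−1)^{125−4} = -1.
Via Zolotarev, sign(π_{48}) = (48|125) = -1.

-1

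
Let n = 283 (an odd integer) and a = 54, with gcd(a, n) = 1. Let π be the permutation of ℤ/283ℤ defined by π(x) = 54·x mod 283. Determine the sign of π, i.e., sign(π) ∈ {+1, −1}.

Trace 256: π^k(256) = [256, 240, 225, 264, 106, 64, 60] for k=0..6.
π_54 has 7 disjoint cycles with lengths [47, 47, 47, 47, 47, 47, 1] on {0,…,282}.
Σ(ℓ_i−1) = 283−7 = 276; sign = (−1)^276 = +1.
(54|283)_J = +1 (Zolotarev's lemma cross-check).

+1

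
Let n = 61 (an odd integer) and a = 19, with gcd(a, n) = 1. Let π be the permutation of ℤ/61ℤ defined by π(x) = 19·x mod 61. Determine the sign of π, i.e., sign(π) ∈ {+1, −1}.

Start at x=27: 27 → 25 → 48 → 58 → 4 → 15 → 41 → … (one orbit).
π_19 has 3 disjoint cycles with lengths [30, 30, 1] on {0,…,60}.
3 cycles on 61: each ℓ→(−1)^(ℓ−1), product (−1)^58 = +1.
Check: (19/61) = +1 by Zolotarev.

+1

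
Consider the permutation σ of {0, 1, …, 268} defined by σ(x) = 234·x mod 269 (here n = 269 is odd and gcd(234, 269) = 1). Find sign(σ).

-1

Orbit of 154 under x↦234x: [154, 259, 81, 124, 233, 184, 16]… (length divides ord_269(234)).
2 cycles of lengths [268, 1].
With 2 cycles on 269 points, sign = (−1)^{269−2} = -1.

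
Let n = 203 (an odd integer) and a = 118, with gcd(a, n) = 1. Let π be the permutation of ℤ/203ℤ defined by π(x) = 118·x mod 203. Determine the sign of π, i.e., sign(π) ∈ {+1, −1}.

+1

Trace 104: π^k(104) = [104, 92, 97, 78, 69, 22, 160] for k=0..6.
The orbit structure of x ↦ 118x mod 203: 11 orbits of sizes [28, 28, 28, 28, 28, 28, 28, 2, 2, 2, 1].
Σ(ℓ_i−1) = 203−11 = 192; sign = (−1)^192 = +1.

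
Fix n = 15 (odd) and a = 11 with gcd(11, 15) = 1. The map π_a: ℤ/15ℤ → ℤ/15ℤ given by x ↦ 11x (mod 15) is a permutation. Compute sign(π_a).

Start at x=11: 11 → 1 → 11 (one orbit).
Cycle type of π: 2×5 + 1×5; total 10 cycles.
15 − 10 = 5 transpositions; sign(π) = (−1)^5 = -1.
Zolotarev: (11|15) = -1, matching the cycle-count sign.

-1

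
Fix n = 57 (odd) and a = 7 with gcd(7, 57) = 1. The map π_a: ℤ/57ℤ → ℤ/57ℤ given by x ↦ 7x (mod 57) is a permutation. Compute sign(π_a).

+1

Start at x=7: 7 → 49 → 1 → 7 (one orbit).
21 cycles of lengths [3, 3, 3, 3, 3, 3, 3, 3, 3, 3, 3, 3, 3, 3, 3, 3, 3, 3, 1, 1, 1].
21 cycles on 57: each ℓ→(−1)^(ℓ−1), product (−1)^36 = +1.
(7|57)_J = +1 (Zolotarev's lemma cross-check).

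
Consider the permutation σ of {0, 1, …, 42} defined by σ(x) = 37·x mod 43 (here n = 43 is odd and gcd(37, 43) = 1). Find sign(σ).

Trace 1: π^k(1) = [1, 37, 36, 42, 6, 7] for k=0..5.
Cycle lengths of π_37 on ℤ/43ℤ: [6, 6, 6, 6, 6, 6, 6, 1]; 8 cycles in total.
sign(π) = (−1)^{n − #cycles} = (−1)^{43−8} = (−1)^35 = -1.

-1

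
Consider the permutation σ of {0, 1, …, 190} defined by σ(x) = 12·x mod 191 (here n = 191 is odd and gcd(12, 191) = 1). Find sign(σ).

Start at x=120: 120 → 103 → 90 → 125 → 163 → 46 → 170 → … (one orbit).
Decompose π into cycles: lengths [95, 95, 1] (3 cycles, including the fixed point 0).
3 cycles on 191: each ℓ→(−1)^(ℓ−1), product (−1)^188 = +1.

+1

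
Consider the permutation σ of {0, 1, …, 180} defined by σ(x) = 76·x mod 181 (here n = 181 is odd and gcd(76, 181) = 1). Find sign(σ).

-1

Trace 137: π^k(137) = [137, 95, 161, 109, 139, 66, 129] for k=0..6.
The orbit structure of x ↦ 76x mod 181: 2 orbits of sizes [180, 1].
With 2 cycles on 181 points, sign = (−1)^{181−2} = -1.
Check: (76/181) = -1 by Zolotarev.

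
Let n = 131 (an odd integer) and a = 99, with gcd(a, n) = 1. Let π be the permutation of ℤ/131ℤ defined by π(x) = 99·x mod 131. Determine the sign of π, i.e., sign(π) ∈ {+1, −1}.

+1

Start at x=62: 62 → 112 → 84 → 63 → 80 → 60 → 45 → … (one orbit).
The orbit structure of x ↦ 99x mod 131: 11 orbits of sizes [13, 13, 13, 13, 13, 13, 13, 13, 13, 13, 1].
131 − 11 = 120 transpositions; sign(π) = (−1)^120 = +1.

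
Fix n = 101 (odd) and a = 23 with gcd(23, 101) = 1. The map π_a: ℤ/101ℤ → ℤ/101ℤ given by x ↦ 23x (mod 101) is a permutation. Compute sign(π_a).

Start at x=6: 6 → 37 → 43 → 80 → 22 → 1 → 23 → … (one orbit).
Decompose π into cycles: lengths [50, 50, 1] (3 cycles, including the fixed point 0).
Σ(ℓ_i−1) = 101−3 = 98; sign = (−1)^98 = +1.

+1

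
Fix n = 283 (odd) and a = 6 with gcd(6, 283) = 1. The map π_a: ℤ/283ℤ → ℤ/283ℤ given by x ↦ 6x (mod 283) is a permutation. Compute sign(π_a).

Orbit of 159 under x↦6x: [159, 105, 64, 101, 40, 240, 25]… (length divides ord_283(6)).
Decompose π into cycles: lengths [141, 141, 1] (3 cycles, including the fixed point 0).
3 cycles on 283: each ℓ→(−1)^(ℓ−1), product (−1)^280 = +1.
Check: (6/283) = +1 by Zolotarev.

+1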